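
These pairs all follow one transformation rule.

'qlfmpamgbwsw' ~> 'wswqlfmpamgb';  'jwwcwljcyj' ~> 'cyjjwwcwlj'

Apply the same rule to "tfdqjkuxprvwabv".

What's happening: move the last 3 characters to the front (rotate right by 3).
On "tfdqjkuxprvwabv" that produces "abvtfdqjkuxprvw".

abvtfdqjkuxprvw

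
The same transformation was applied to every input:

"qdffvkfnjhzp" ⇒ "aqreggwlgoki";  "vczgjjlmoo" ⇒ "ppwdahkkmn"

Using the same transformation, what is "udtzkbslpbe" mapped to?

cfveualctmq

The rule is to move the last 2 characters to the front (rotate right by 2), then shift every letter 1 place forward in the alphabet (wrapping around).
On "udtzkbslpbe" that produces "cfveualctmq".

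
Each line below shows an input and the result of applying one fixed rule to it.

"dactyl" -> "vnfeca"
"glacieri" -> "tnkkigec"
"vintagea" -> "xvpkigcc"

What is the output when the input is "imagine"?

Rule — shift every letter 2 places forward in the alphabet (wrapping around), then sort the characters into reverse alphabetical order.
Applying both steps to "imagine": "kocikpg", then "pokkigc".

pokkigc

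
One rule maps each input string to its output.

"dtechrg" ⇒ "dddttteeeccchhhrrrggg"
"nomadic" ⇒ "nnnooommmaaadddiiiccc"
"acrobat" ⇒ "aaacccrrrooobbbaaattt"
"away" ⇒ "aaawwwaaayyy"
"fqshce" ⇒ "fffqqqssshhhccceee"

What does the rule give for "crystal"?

cccrrryyyssstttaaalll

The transformation: repeat every character 3 times.
Applying that to "crystal" gives "cccrrryyyssstttaaalll".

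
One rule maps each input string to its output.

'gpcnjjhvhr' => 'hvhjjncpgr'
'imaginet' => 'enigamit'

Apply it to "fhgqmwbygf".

What's happening: move the last character to the front, then reverse the string.
Applying that to "fhgqmwbygf" gives "gybwmqghff".

gybwmqghff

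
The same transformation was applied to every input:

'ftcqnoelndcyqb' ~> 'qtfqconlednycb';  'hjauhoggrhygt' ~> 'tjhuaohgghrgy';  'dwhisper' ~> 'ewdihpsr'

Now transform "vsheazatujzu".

Looking at the pairs, the operation is to swap each adjacent pair of characters (1↔2, 3↔4, ...), then move the last character to the front.
On "vsheazatujzu": the first step gives "svehzatajuuz", and the second then gives "zsvehzatajuu".

zsvehzatajuu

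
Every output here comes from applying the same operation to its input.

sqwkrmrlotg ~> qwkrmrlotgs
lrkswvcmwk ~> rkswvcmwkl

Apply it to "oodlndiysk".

The transformation: move the first character to the end.
Applying that to "oodlndiysk" gives "odlndiysko".

odlndiysko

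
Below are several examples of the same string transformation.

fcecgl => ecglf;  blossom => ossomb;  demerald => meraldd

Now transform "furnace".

What's happening: move the first 2 characters to the end (rotate left by 2), then delete the last character.
Starting from "furnace": after the first operation, "rnacefu"; after the second, "rnacef".
(Check on "demerald": → "meraldde" → "meraldd" ✓)

rnacef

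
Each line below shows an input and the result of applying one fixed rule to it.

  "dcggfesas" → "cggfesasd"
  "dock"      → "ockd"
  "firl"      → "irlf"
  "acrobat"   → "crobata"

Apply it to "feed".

In each case the input is transformed by: move the first character to the end.
So "feed" becomes "eedf".

eedf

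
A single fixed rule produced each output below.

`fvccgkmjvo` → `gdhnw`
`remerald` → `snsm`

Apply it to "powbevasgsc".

qxfbhd

Looking at the pairs, the operation is to shift every letter 1 place forward in the alphabet (wrapping around), then keep every other character starting from the first (positions 1st, 3rd, 5th, ...).
Starting from "powbevasgsc": after the first operation, "qpxcfwbthtd"; after the second, "qxfbhd".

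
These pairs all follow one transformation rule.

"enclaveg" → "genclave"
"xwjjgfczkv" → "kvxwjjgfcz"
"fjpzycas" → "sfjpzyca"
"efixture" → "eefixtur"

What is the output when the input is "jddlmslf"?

In each case the input is transformed by: move the first 3 characters to the end (rotate left by 3), then swap the front and back halves of the string.
Working it through for "jddlmslf": intermediate "lmslfjdd", final "fjddlmsl".

fjddlmsl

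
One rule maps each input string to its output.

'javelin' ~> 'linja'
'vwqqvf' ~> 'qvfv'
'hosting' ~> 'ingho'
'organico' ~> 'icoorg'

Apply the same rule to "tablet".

lett

The transformation: move the last 3 characters to the front (rotate right by 3), then delete the last 2 characters.
Applying both steps to "tablet": "lettab", then "lett".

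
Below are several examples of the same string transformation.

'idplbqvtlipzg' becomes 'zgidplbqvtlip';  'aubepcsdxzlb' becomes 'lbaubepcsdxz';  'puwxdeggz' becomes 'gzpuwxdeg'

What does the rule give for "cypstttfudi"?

Rule — move the last 2 characters to the front (rotate right by 2).
Applying that to "cypstttfudi" gives "dicypstttfu".

dicypstttfu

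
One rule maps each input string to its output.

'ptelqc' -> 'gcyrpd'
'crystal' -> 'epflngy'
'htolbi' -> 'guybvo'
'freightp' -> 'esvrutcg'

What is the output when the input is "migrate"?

The rule is to swap each adjacent pair of characters (1↔2, 3↔4, ...), then shift every letter 13 places forward in the alphabet (wrapping around) — i.e. ROT13.
On "migrate": the first step gives "imrgtae", and the second then gives "vzetgnr".

vzetgnr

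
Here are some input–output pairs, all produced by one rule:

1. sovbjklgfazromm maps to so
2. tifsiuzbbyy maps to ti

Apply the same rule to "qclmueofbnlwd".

In each case the input is transformed by: keep only the first 2 characters.
"qclmueofbnlwd" → "qc".

qc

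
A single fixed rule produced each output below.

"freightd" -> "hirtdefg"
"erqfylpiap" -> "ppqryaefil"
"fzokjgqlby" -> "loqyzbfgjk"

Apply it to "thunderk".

nrtudehk

The pattern: sort the characters into alphabetical order, then swap the front and back halves of the string.
Applying that to "thunderk" gives "nrtudehk".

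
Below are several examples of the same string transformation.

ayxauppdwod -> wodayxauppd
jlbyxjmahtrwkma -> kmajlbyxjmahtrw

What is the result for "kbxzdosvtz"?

The rule is to move the last 3 characters to the front (rotate right by 3).
So "kbxzdosvtz" becomes "vtzkbxzdos".

vtzkbxzdos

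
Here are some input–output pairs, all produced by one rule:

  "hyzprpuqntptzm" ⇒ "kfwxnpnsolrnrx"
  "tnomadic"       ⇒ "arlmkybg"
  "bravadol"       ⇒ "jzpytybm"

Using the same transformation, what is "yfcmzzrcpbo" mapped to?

The rule is to shift every letter 2 places backward in the alphabet (wrapping around), then move the last character to the front.
Applying both steps to "yfcmzzrcpbo": "wdakxxpanzm", then "mwdakxxpanz".

mwdakxxpanz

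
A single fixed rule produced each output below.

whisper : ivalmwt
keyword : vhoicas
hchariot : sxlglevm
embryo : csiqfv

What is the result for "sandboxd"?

bhwerhfs

What's happening: shift every letter 4 places forward in the alphabet (wrapping around), then move the last 2 characters to the front (rotate right by 2).
For "sandboxd", step one produces "werhfsbh"; step two turns that into "bhwerhfs".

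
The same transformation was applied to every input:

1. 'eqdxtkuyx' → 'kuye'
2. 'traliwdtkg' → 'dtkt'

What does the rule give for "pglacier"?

The rule is to swap the first and last characters, then keep only the last 4 characters.
Applying both steps to "pglacier": "rglaciep", then "ciep".

ciep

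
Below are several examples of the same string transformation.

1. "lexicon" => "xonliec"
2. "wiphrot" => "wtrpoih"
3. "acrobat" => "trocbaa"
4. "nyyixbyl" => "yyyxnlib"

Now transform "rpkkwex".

xwrpkke

In each case the input is transformed by: sort the characters into reverse alphabetical order.
So "rpkkwex" becomes "xwrpkke".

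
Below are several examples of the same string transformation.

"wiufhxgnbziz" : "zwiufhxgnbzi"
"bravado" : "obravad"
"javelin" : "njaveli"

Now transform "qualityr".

rquality

Rule — move the last character to the front.
Applying that to "qualityr" gives "rquality".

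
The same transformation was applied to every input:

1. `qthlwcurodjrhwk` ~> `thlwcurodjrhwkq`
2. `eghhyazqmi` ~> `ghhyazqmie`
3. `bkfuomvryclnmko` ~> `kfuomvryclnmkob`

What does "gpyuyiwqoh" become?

pyuyiwqohg

Each output is the input with this applied: move the first character to the end.
For "gpyuyiwqoh" the result is "pyuyiwqohg".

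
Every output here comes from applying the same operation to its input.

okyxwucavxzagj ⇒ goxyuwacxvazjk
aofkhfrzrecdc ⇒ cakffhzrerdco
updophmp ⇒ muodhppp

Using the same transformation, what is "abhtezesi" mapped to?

iathzeseb

In each case the input is transformed by: swap each adjacent pair of characters (1↔2, 3↔4, ...), then swap the first and last characters.
On "abhtezesi": the first step gives "bathzesei", and the second then gives "iathzeseb".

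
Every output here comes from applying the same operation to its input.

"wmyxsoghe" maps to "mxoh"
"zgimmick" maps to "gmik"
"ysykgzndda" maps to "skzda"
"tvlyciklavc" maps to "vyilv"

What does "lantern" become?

The pattern: keep every other character starting from the second (positions 2nd, 4th, 6th, ...).
For "lantern" the result is "atr".

atr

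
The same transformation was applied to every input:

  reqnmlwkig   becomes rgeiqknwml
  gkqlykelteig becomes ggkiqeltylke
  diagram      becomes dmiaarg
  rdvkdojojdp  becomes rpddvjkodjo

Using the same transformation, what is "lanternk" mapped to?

Each output is the input with this applied: take characters alternately from the front and the back (1st, last, 2nd, 2nd-last, ...).
For "lanternk" the result is "lkannrte".

lkannrte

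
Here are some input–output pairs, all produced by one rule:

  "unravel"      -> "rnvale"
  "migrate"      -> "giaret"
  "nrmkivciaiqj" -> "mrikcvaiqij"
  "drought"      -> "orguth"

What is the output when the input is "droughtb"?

Looking at the pairs, the operation is to delete the first character, then swap each adjacent pair of characters (1↔2, 3↔4, ...).
Doing the same to "droughtb": "orguthb".

orguthb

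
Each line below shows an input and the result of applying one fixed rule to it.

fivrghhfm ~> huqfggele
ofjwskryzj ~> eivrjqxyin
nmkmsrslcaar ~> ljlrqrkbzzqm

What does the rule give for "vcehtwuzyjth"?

Each output is the input with this applied: move the first character to the end, then shift every letter 1 place backward in the alphabet (wrapping around).
For "vcehtwuzyjth", step one produces "cehtwuzyjthv"; step two turns that into "bdgsvtyxisgu".

bdgsvtyxisgu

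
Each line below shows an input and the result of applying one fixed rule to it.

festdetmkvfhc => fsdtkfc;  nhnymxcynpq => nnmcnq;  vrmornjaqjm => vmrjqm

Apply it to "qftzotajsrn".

qtoasn

Each output is the input with this applied: keep every other character starting from the first (positions 1st, 3rd, 5th, ...).
For "qftzotajsrn" the result is "qtoasn".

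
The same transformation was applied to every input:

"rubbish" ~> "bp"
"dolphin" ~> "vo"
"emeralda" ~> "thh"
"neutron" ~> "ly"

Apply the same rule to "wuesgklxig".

Rule — shift every letter 7 places forward in the alphabet (wrapping around), then keep one character in every 3, starting at position 2 (positions 2nd, 5th, 8th, ...).
Working it through for "wuesgklxig": intermediate "dblznrsepn", final "bne".

bne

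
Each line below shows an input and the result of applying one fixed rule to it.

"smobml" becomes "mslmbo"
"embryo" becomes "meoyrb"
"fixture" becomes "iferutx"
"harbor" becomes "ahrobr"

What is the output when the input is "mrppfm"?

rmmfpp

Rule — move the first 2 characters to the end (rotate left by 2), then reverse the string.
Working it through for "mrppfm": intermediate "ppfmmr", final "rmmfpp".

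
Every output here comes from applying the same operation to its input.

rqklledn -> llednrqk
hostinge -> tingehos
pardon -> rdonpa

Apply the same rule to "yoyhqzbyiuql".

The rule is to move the last character to the front, then swap the front and back halves of the string.
"yoyhqzbyiuql" → "lyoyhqzbyiuq" → "zbyiuqlyoyhq".

zbyiuqlyoyhq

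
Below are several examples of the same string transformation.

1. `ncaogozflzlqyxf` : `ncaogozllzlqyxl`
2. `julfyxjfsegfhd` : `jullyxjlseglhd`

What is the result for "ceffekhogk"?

cellekhogk

Looking at the pairs, the operation is to replace every "f" with "l".
On "ceffekhogk" that produces "cellekhogk".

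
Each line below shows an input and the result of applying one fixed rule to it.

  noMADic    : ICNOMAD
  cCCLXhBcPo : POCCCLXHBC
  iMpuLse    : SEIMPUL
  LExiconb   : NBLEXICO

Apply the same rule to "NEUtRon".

What's happening: move the last 2 characters to the front (rotate right by 2), then convert every letter to uppercase.
Starting from "NEUtRon": after the first operation, "onNEUtR"; after the second, "ONNEUTR".
(Check on "noMADic": → "icnoMAD" → "ICNOMAD" ✓)

ONNEUTR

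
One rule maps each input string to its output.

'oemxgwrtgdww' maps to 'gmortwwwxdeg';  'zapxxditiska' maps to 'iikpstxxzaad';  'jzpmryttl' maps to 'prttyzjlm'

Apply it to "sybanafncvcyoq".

ccfnnoqsvyyaab

What's happening: sort the characters into alphabetical order, then move the first 3 characters to the end (rotate left by 3).
For "sybanafncvcyoq", step one produces "aabccfnnoqsvyy"; step two turns that into "ccfnnoqsvyyaab".
(Check on "oemxgwrtgdww": → "deggmortwwwx" → "gmortwwwxdeg" ✓)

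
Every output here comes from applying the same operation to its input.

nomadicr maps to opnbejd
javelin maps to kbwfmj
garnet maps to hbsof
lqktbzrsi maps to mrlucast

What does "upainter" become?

vqbjouf

What's happening: delete the last character, then shift every letter 1 place forward in the alphabet (wrapping around).
Applying that to "upainter" gives "vqbjouf".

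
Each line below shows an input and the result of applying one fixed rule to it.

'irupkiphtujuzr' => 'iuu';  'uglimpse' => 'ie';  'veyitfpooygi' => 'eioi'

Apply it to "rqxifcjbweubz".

ie

Looking at the pairs, the operation is to keep every other character starting from the second (positions 2nd, 4th, 6th, ...), then keep only the vowels.
"rqxifcjbweubz" → "ie".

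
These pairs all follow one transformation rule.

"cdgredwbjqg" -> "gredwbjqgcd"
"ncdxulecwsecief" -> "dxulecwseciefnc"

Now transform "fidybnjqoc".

Looking at the pairs, the operation is to move the first 2 characters to the end (rotate left by 2).
"fidybnjqoc" → "dybnjqocfi".

dybnjqocfi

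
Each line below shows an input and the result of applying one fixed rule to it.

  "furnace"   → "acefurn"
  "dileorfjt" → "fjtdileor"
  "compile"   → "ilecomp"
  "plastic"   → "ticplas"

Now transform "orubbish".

What's happening: move the last 3 characters to the front (rotate right by 3).
So "orubbish" becomes "ishorubb".

ishorubb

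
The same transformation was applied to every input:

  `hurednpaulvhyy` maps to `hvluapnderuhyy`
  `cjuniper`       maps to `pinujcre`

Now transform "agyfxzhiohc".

oihzxfygach

In each case the input is transformed by: move the last 2 characters to the front (rotate right by 2), then reverse the string.
For "agyfxzhiohc", step one produces "hcagyfxzhio"; step two turns that into "oihzxfygach".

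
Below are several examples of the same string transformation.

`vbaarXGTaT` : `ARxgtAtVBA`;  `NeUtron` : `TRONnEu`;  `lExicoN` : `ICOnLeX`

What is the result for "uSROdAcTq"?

oDaCtQUsr

The transformation: flip the case of every letter, then move the first 3 characters to the end (rotate left by 3).
Working it through for "uSROdAcTq": intermediate "UsroDaCtQ", final "oDaCtQUsr".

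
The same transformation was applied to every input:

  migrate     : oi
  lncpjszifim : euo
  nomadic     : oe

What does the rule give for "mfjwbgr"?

The pattern: shift every letter 2 places forward in the alphabet (wrapping around), then keep only the vowels.
On "mfjwbgr": the first step gives "ohlydit", and the second then gives "oi".

oi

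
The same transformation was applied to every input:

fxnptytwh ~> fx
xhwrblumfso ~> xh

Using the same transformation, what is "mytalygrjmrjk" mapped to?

The pattern: keep only the first 2 characters.
On "mytalygrjmrjk" that produces "my".

my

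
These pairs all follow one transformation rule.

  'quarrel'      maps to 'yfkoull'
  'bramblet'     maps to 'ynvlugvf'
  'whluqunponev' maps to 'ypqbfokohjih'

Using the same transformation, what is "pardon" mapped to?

ihjulx

Rule — move the last 2 characters to the front (rotate right by 2), then shift every letter 6 places backward in the alphabet (wrapping around).
On "pardon": the first step gives "onpard", and the second then gives "ihjulx".
(Check on "bramblet": → "etbrambl" → "ynvlugvf" ✓)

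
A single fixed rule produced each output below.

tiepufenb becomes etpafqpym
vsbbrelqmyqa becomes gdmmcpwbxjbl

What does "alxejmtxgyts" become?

In each case the input is transformed by: shift every letter 11 places forward in the alphabet (wrapping around).
For "alxejmtxgyts" the result is "lwipuxeirjed".

lwipuxeirjed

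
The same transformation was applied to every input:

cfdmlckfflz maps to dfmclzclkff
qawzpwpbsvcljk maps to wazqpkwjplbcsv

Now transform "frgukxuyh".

grufkhxyu

In each case the input is transformed by: move the first 2 characters to the end (rotate left by 2), then take characters alternately from the front and the back (1st, last, 2nd, 2nd-last, ...).
Applying both steps to "frgukxuyh": "gukxuyhfr", then "grufkhxyu".
(Check on "cfdmlckfflz": → "dmlckfflzcf" → "dfmclzclkff" ✓)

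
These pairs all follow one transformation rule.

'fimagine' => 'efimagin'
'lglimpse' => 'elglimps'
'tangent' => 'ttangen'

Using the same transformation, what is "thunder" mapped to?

rthunde

Each output is the input with this applied: move the last character to the front.
Doing the same to "thunder": "rthunde".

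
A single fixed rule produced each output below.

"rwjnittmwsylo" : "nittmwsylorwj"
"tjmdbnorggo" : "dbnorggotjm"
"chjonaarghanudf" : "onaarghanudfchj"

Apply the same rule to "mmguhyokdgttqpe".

In each case the input is transformed by: move the first 3 characters to the end (rotate left by 3).
For "mmguhyokdgttqpe" the result is "uhyokdgttqpemmg".

uhyokdgttqpemmg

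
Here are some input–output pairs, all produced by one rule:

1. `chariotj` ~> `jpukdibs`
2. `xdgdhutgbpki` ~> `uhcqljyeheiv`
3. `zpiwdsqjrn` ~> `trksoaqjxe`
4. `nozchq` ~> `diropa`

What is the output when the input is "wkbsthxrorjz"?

yspskaxlctui

The pattern: shift every letter 1 place forward in the alphabet (wrapping around), then swap the front and back halves of the string.
"wkbsthxrorjz" → "yspskaxlctui".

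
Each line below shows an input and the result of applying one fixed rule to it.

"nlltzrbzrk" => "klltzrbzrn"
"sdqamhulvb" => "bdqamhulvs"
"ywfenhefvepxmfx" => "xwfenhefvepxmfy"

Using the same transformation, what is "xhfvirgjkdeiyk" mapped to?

The rule is to swap the first and last characters.
Doing the same to "xhfvirgjkdeiyk": "khfvirgjkdeiyx".

khfvirgjkdeiyx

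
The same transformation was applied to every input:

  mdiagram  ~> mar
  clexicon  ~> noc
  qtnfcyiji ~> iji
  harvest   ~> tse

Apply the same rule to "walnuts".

The pattern: reverse the string, then keep only the first 3 characters.
Starting from "walnuts": after the first operation, "stunlaw"; after the second, "stu".

stu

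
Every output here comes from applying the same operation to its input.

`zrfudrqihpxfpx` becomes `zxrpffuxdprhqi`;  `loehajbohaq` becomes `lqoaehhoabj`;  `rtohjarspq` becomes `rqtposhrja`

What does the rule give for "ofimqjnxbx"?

oxfbixmnqj

Each output is the input with this applied: take characters alternately from the front and the back (1st, last, 2nd, 2nd-last, ...).
Applying that to "ofimqjnxbx" gives "oxfbixmnqj".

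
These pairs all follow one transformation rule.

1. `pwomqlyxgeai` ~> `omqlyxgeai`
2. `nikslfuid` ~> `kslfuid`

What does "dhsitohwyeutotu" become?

The pattern: delete the first 2 characters.
"dhsitohwyeutotu" → "sitohwyeutotu".

sitohwyeutotu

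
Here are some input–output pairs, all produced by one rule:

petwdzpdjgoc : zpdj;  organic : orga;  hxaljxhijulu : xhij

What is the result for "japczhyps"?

Looking at the pairs, the operation is to move the last 3 characters to the front (rotate right by 3), then keep only the last 4 characters.
Applying that to "japczhyps" gives "pczh".
(Check on "organic": → "nicorga" → "orga" ✓)

pczh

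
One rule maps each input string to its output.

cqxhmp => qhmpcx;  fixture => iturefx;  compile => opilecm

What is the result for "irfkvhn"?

rkvhnif

The rule is to move the first 2 characters to the end (rotate left by 2), then swap the first and last characters.
On "irfkvhn": the first step gives "fkvhnir", and the second then gives "rkvhnif".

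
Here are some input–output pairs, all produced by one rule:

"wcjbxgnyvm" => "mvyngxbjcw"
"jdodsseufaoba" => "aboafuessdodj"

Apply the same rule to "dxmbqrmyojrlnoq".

qonlrjoymrqbmxd

Rule — reverse the string.
"dxmbqrmyojrlnoq" → "qonlrjoymrqbmxd".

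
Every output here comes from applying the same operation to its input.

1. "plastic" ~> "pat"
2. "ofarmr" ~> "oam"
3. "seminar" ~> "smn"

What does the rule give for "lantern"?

lne

Rule — move the last character to the front, then keep every other character starting from the second (positions 2nd, 4th, 6th, ...).
So "lantern" becomes "lne".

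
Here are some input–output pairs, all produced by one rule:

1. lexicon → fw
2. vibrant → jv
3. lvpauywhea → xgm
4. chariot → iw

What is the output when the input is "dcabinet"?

In each case the input is transformed by: shift every letter 8 places forward in the alphabet (wrapping around), then keep one character in every 3, starting at position 3 (positions 3rd, 6th, 9th, ...).
"dcabinet" → "lkijqvmb" → "iv".
(Check on "lvpauywhea": → "tdxicgepmi" → "xgm" ✓)

iv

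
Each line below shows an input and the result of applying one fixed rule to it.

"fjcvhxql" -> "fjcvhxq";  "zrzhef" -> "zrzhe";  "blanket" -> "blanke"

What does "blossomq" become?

blossom

Looking at the pairs, the operation is to delete the last character.
On "blossomq" that produces "blossom".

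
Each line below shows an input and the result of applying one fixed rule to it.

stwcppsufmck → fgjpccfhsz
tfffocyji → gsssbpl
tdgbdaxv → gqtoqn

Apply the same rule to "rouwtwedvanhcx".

ebhjgjrqinau

The pattern: shift every letter 13 places forward in the alphabet (wrapping around) — i.e. ROT13, then delete the last 2 characters.
Starting from "rouwtwedvanhcx": after the first operation, "ebhjgjrqinaupk"; after the second, "ebhjgjrqinau".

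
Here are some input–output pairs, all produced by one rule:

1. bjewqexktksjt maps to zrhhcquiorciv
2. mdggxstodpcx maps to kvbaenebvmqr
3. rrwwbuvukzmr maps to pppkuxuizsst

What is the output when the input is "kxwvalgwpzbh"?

Each output is the input with this applied: take characters alternately from the front and the back (1st, last, 2nd, 2nd-last, ...), then shift every letter 2 places backward in the alphabet (wrapping around).
On "kxwvalgwpzbh": the first step gives "khxbwzvpawlg", and the second then gives "ifvzuxtnyuje".

ifvzuxtnyuje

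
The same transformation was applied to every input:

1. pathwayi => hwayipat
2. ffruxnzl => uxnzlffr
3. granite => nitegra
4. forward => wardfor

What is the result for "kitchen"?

What's happening: move the first 3 characters to the end (rotate left by 3).
"kitchen" → "chenkit".

chenkit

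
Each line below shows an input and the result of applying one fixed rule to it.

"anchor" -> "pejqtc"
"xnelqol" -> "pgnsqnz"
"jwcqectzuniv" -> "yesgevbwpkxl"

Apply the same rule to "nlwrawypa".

In each case the input is transformed by: move the first character to the end, then shift every letter 2 places forward in the alphabet (wrapping around).
Doing the same to "nlwrawypa": "nytcyarcp".

nytcyarcp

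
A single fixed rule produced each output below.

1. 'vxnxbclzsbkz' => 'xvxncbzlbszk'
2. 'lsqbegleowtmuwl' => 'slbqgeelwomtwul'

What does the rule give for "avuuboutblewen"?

Looking at the pairs, the operation is to swap each adjacent pair of characters (1↔2, 3↔4, ...).
"avuuboutblewen" → "vauuobtulbwene".

vauuobtulbwene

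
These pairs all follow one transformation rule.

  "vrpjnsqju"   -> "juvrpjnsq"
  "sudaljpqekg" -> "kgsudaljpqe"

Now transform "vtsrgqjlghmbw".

bwvtsrgqjlghm

The pattern: move the last 2 characters to the front (rotate right by 2).
Applying that to "vtsrgqjlghmbw" gives "bwvtsrgqjlghm".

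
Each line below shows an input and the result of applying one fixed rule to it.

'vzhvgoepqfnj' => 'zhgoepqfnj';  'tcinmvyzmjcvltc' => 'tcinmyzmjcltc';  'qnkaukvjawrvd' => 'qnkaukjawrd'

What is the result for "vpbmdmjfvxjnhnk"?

Each output is the input with this applied: remove every "v".
Doing the same to "vpbmdmjfvxjnhnk": "pbmdmjfxjnhnk".

pbmdmjfxjnhnk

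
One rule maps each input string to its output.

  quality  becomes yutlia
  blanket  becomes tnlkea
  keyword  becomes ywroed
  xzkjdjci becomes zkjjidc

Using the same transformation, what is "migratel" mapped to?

trligea

In each case the input is transformed by: delete the first character, then sort the characters into reverse alphabetical order.
Starting from "migratel": after the first operation, "igratel"; after the second, "trligea".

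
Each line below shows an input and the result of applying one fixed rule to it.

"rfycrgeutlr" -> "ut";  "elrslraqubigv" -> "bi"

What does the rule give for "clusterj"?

Rule — move the last 2 characters to the front (rotate right by 2), then keep only the last 2 characters.
Starting from "clusterj": after the first operation, "rjcluste"; after the second, "te".

te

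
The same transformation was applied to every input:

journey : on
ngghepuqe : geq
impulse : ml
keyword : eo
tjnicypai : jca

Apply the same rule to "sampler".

Looking at the pairs, the operation is to keep one character in every 3, starting at position 2 (positions 2nd, 5th, 8th, ...).
On "sampler" that produces "al".

al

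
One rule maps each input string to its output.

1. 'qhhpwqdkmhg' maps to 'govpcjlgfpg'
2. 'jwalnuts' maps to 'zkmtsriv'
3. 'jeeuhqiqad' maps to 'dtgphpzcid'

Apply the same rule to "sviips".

hhorru

Each output is the input with this applied: shift every letter 1 place backward in the alphabet (wrapping around), then move the first 2 characters to the end (rotate left by 2).
"sviips" → "ruhhor" → "hhorru".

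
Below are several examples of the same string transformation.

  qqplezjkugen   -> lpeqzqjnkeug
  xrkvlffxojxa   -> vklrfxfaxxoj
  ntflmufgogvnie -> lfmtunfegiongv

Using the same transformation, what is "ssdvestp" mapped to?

vdessstp

The pattern: move the first 3 characters to the end (rotate left by 3), then take characters alternately from the front and the back (1st, last, 2nd, 2nd-last, ...).
Applying that to "ssdvestp" gives "vdessstp".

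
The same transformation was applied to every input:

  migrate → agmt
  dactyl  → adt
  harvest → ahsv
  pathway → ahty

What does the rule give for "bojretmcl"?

The pattern: sort the characters into alphabetical order, then keep every other character starting from the first (positions 1st, 3rd, 5th, ...).
Starting from "bojretmcl": after the first operation, "bcejlmort"; after the second, "belot".

belot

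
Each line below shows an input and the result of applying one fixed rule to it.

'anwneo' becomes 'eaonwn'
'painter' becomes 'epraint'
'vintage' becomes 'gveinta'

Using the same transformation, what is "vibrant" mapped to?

In each case the input is transformed by: swap the first and last characters, then move the last 2 characters to the front (rotate right by 2).
Working it through for "vibrant": intermediate "tibranv", final "nvtibra".

nvtibra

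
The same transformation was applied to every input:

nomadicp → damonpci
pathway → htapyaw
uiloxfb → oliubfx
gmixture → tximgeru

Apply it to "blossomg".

Each output is the input with this applied: move the last 3 characters to the front (rotate right by 3), then reverse the string.
For "blossomg", step one produces "omgbloss"; step two turns that into "ssolbgmo".

ssolbgmo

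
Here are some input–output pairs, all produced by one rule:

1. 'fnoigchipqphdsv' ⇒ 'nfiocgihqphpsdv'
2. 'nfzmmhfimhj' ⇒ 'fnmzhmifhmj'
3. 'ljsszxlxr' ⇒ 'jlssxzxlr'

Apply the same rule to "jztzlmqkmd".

What's happening: swap each adjacent pair of characters (1↔2, 3↔4, ...).
On "jztzlmqkmd" that produces "zjztmlkqdm".

zjztmlkqdm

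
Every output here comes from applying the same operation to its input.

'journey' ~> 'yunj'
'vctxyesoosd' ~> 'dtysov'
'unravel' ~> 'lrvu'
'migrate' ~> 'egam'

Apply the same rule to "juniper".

rnpj

What's happening: keep every other character starting from the first (positions 1st, 3rd, 5th, ...), then swap the first and last characters.
For "juniper", step one produces "jnpr"; step two turns that into "rnpj".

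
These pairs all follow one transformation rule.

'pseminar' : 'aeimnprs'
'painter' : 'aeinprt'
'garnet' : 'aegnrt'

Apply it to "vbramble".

In each case the input is transformed by: sort the characters into alphabetical order.
For "vbramble" the result is "abbelmrv".

abbelmrv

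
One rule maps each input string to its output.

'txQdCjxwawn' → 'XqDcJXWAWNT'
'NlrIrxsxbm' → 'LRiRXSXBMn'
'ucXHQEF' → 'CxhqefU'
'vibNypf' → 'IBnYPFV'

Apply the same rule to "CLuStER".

Looking at the pairs, the operation is to flip the case of every letter, then move the first character to the end.
"CLuStER" → "clUsTer" → "lUsTerc".

lUsTerc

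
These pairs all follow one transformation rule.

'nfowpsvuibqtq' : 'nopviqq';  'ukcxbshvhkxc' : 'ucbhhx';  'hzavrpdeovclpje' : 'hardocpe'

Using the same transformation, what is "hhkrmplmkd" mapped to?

The transformation: keep every other character starting from the first (positions 1st, 3rd, 5th, ...).
So "hhkrmplmkd" becomes "hkmlk".

hkmlk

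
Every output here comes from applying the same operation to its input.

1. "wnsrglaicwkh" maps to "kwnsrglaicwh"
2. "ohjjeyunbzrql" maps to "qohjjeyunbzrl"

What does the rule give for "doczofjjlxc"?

Each output is the input with this applied: move the last character to the front, then swap the first and last characters.
Working it through for "doczofjjlxc": intermediate "cdoczofjjlx", final "xdoczofjjlc".

xdoczofjjlc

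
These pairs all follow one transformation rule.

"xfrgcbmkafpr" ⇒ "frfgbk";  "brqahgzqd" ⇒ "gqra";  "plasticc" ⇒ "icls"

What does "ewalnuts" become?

uswl

The transformation: keep every other character starting from the second (positions 2nd, 4th, 6th, ...), then move the last 2 characters to the front (rotate right by 2).
Starting from "ewalnuts": after the first operation, "wlus"; after the second, "uswl".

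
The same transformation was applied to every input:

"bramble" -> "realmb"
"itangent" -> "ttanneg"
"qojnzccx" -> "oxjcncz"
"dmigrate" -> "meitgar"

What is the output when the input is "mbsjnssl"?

Each output is the input with this applied: delete the first character, then take characters alternately from the front and the back (1st, last, 2nd, 2nd-last, ...).
On "mbsjnssl": the first step gives "bsjnssl", and the second then gives "blssjsn".

blssjsn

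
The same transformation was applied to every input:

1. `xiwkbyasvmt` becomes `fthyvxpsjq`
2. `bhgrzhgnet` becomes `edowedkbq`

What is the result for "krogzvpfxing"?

oldwsmcufkd

The pattern: shift every letter 3 places backward in the alphabet (wrapping around), then delete the first character.
"krogzvpfxing" → "oldwsmcufkd".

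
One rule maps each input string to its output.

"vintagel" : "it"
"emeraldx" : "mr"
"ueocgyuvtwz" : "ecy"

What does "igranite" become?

What's happening: keep every other character starting from the second (positions 2nd, 4th, 6th, ...), then delete the last 2 characters.
So "igranite" becomes "ga".

ga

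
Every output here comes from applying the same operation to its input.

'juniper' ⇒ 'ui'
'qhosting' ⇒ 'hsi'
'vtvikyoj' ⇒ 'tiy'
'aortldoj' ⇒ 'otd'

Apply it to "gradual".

rd

The transformation: delete the last 2 characters, then keep every other character starting from the second (positions 2nd, 4th, 6th, ...).
"gradual" → "rd".
(Check on "aortldoj": → "aortld" → "otd" ✓)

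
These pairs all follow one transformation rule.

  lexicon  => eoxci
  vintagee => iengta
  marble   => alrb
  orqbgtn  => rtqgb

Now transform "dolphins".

onliph

What's happening: take characters alternately from the front and the back (1st, last, 2nd, 2nd-last, ...), then delete the first 2 characters.
"dolphins" → "onliph".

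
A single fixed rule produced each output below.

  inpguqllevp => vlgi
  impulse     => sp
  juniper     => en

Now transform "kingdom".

The rule is to reverse the string, then keep one character in every 3, starting at position 2 (positions 2nd, 5th, 8th, ...).
Working it through for "kingdom": intermediate "modgnik", final "on".

on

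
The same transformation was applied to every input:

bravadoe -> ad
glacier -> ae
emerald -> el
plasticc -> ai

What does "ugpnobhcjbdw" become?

Looking at the pairs, the operation is to keep one character in every 3, starting at position 3 (positions 3rd, 6th, 9th, ...).
Doing the same to "ugpnobhcjbdw": "pbjw".

pbjw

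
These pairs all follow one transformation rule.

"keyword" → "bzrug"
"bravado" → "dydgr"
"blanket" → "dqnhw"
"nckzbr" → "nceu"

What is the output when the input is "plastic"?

dvwlf

What's happening: delete the first 2 characters, then shift every letter 3 places forward in the alphabet (wrapping around).
"plastic" → "astic" → "dvwlf".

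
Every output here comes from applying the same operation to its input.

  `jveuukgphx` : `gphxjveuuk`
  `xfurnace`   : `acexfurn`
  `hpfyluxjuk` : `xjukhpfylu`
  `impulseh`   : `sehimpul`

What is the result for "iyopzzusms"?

usmsiyopzz

The rule is to move the first character to the end, then swap the front and back halves of the string.
On "iyopzzusms": the first step gives "yopzzusmsi", and the second then gives "usmsiyopzz".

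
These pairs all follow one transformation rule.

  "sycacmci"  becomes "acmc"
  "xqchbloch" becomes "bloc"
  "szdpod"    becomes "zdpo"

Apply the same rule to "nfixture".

xtur

Looking at the pairs, the operation is to move the last character to the front, then keep only the last 4 characters.
On "nfixture": the first step gives "enfixtur", and the second then gives "xtur".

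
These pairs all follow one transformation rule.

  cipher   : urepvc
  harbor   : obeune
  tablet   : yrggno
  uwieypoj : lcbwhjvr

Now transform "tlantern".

greagyna

The rule is to shift every letter 13 places forward in the alphabet (wrapping around) — i.e. ROT13, then swap the front and back halves of the string.
On "tlantern": the first step gives "gynagrea", and the second then gives "greagyna".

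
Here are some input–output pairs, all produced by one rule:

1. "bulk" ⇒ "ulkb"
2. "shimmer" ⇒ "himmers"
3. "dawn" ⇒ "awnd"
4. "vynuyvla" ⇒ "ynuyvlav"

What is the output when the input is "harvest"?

arvesth

Each output is the input with this applied: move the first character to the end.
So "harvest" becomes "arvesth".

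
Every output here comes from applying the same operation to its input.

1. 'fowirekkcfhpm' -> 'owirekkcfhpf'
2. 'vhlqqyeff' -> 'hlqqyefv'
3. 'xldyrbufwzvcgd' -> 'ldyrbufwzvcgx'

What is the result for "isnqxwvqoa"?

In each case the input is transformed by: delete the last character, then move the first character to the end.
"isnqxwvqoa" → "isnqxwvqo" → "snqxwvqoi".

snqxwvqoi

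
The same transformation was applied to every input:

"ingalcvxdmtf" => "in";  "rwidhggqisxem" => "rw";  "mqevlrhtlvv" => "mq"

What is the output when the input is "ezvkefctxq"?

ez

Looking at the pairs, the operation is to keep only the first 2 characters.
For "ezvkefctxq" the result is "ez".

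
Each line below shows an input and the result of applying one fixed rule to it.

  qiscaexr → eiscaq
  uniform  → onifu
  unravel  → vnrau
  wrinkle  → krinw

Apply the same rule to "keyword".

oeywk

Each output is the input with this applied: delete the last 2 characters, then swap the first and last characters.
For "keyword", step one produces "keywo"; step two turns that into "oeywk".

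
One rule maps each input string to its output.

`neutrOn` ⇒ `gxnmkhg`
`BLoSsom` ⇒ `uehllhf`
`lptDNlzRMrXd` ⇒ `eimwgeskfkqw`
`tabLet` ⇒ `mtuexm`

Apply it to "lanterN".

etgmxkg

The pattern: shift every letter 7 places backward in the alphabet (wrapping around), then convert every letter to lowercase.
For "lanterN" the result is "etgmxkg".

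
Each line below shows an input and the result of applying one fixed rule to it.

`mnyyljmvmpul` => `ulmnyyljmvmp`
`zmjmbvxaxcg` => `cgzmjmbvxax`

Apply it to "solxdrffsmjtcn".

cnsolxdrffsmjt

In each case the input is transformed by: move the last 2 characters to the front (rotate right by 2).
On "solxdrffsmjtcn" that produces "cnsolxdrffsmjt".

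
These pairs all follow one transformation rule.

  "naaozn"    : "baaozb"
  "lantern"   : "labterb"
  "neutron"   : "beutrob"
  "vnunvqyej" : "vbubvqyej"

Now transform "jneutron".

Each output is the input with this applied: replace every "n" with "b".
On "jneutron" that produces "jbeutrob".

jbeutrob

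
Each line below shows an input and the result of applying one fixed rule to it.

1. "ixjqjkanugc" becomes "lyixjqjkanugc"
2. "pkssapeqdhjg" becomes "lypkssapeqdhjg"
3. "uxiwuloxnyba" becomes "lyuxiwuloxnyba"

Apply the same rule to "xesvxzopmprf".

lyxesvxzopmprf

The rule is to prepend "ly".
So "xesvxzopmprf" becomes "lyxesvxzopmprf".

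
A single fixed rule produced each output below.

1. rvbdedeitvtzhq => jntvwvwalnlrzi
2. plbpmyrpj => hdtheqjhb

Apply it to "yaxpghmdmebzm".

qsphyzevewtre

The transformation: shift every letter 8 places backward in the alphabet (wrapping around).
So "yaxpghmdmebzm" becomes "qsphyzevewtre".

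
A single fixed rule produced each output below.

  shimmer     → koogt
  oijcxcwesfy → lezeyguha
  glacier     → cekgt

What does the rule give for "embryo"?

In each case the input is transformed by: delete the first 2 characters, then shift every letter 2 places forward in the alphabet (wrapping around).
Applying both steps to "embryo": "bryo", then "dtaq".

dtaq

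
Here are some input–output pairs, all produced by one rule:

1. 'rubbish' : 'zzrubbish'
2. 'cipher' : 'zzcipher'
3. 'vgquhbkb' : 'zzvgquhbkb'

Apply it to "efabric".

zzefabric

The transformation: prepend "zz".
For "efabric" the result is "zzefabric".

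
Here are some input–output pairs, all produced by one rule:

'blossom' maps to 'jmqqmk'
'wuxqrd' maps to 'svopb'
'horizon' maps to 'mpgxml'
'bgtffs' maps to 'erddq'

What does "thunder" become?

fslbcp

Looking at the pairs, the operation is to delete the first character, then shift every letter 2 places backward in the alphabet (wrapping around).
Applying both steps to "thunder": "hunder", then "fslbcp".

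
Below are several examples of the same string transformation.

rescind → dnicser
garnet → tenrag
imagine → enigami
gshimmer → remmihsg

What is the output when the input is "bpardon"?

Looking at the pairs, the operation is to reverse the string.
Doing the same to "bpardon": "nodrapb".

nodrapb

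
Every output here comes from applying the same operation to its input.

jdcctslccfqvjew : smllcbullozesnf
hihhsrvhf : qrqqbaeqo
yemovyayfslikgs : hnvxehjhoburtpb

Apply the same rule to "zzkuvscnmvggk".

iitdeblwveppt

Looking at the pairs, the operation is to shift every letter 9 places forward in the alphabet (wrapping around).
For "zzkuvscnmvggk" the result is "iitdeblwveppt".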